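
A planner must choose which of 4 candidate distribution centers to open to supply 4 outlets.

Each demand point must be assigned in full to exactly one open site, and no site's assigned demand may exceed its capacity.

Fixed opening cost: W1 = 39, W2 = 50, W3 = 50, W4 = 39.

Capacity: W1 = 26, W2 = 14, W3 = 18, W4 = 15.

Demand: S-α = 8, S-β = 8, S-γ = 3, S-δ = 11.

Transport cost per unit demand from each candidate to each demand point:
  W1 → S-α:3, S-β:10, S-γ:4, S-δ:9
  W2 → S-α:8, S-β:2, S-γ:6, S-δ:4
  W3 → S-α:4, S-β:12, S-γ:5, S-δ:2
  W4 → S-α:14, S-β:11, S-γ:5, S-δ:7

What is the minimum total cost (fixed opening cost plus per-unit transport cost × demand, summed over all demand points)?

213

Open {W1, W2, W3}; cheapest assignment that respects the capacities:
  W1 (cap 26, load 11): S-α, S-γ — cost 8×3 + 3×4 = 36
  W2 (cap 14, load 8): S-β — cost 8×2 = 16
  W3 (cap 18, load 11): S-δ — cost 11×2 = 22
  Shipping 74, fixed 139 → total 213.
  Any other capacity-feasible assignment to {W1, W2, W3} ships for at least 74.
Compare {W1, W3}: its best feasible assignment gives total 227.
Compare {W1, W2}: its best feasible assignment gives total 240.
Every other set of open sites that can feasibly serve all demand totals ≥ 227 even under its best assignment. Minimum: 213.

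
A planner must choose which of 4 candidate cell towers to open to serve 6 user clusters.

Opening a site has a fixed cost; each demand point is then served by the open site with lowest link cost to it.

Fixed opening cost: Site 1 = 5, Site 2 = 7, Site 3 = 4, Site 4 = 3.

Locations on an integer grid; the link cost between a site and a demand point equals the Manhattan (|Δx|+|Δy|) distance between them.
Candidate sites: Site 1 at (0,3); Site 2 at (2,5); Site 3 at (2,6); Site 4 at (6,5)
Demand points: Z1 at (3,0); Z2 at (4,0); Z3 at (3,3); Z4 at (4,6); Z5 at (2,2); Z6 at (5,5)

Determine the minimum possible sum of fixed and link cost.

31

Open {Site 1, Site 4}: assign each demand point to its cheapest open site.
  Z1→Site 1 6, Z2→Site 1 7, Z3→Site 1 3, Z4→Site 4 3, Z5→Site 1 3, Z6→Site 4 1
  link cost 23, fixed 8 → total 31.
Compare {Site 2}: link cost 25 + fixed 7 = 32.
Compare {Site 3, Site 4}: link cost 25 + fixed 7 = 32.
Compare {Site 3}: link cost 29 + fixed 4 = 33.
All other subsets cost ≥ 32. Minimum total cost: 31.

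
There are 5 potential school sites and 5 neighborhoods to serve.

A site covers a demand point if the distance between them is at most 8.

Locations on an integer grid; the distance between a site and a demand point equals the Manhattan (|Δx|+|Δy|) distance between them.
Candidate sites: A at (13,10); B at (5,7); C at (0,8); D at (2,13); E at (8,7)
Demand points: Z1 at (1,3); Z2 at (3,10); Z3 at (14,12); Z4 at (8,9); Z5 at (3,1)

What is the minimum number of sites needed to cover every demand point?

2

Coverage sets (demand points within 8 of each site):
  A: {Z3, Z4}
  B: {Z1, Z2, Z4, Z5}
  C: {Z1, Z2}
  D: {Z2}
  E: {Z2, Z4}
No single site covers all 5 demand points.
But {A, B} covers everything, so the minimum is 2.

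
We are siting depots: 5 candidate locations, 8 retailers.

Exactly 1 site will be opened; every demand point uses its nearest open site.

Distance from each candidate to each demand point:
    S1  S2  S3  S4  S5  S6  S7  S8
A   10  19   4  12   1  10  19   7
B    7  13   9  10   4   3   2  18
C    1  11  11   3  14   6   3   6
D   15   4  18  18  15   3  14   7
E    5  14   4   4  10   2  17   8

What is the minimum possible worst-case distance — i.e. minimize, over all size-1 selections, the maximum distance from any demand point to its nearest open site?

14

Open {C}.
  Farthest demand point is S5 at distance 14 (to C); all others are ≤ 14.
With {E} the worst case is 17.
With {B} the worst case is 18.
No size-1 selection achieves below 14.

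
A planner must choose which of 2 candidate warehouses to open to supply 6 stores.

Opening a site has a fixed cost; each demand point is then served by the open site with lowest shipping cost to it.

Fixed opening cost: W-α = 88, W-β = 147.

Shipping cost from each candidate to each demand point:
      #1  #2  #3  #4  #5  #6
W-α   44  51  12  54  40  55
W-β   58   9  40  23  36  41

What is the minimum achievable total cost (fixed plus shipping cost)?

Open {W-α}: assign each demand point to its cheapest open site.
  #1→W-α 44, #2→W-α 51, #3→W-α 12, #4→W-α 54, #5→W-α 40, #6→W-α 55
  shipping cost 256, fixed 88 → total 344.
Compare {W-β}: shipping cost 207 + fixed 147 = 354.
Compare {W-α, W-β}: shipping cost 165 + fixed 235 = 400.

344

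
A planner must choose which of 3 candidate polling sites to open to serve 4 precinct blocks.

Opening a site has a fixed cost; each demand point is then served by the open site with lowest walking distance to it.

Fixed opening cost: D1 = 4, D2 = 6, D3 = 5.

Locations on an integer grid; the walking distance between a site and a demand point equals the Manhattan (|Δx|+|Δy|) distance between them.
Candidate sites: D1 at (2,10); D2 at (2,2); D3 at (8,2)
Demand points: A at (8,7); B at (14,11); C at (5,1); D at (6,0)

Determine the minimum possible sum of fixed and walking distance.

33

Open {D3}: assign each demand point to its cheapest open site.
  A→D3 5, B→D3 15, C→D3 4, D→D3 4
  walking distance 28, fixed 5 → total 33.
Compare {D1, D3}: walking distance 26 + fixed 9 = 35.
Compare {D2, D3}: walking distance 28 + fixed 11 = 39.
Compare {D1, D2, D3}: walking distance 26 + fixed 15 = 41.
All other subsets cost ≥ 35. Minimum total cost: 33.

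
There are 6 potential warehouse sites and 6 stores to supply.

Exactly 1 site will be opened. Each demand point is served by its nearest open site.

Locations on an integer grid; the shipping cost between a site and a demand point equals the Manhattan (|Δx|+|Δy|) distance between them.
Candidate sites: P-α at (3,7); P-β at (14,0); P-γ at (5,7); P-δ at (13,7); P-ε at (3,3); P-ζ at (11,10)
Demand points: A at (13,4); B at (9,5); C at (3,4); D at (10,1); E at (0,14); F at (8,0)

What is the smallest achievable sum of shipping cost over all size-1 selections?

Open {P-ε}.
  A→P-ε 11, B→P-ε 8, C→P-ε 1, D→P-ε 9, E→P-ε 14, F→P-ε 8  ⇒ total 51.
Compare {P-γ}: total 55.
Compare {P-α}: total 59.
No size-1 selection does better; minimum is 51.

51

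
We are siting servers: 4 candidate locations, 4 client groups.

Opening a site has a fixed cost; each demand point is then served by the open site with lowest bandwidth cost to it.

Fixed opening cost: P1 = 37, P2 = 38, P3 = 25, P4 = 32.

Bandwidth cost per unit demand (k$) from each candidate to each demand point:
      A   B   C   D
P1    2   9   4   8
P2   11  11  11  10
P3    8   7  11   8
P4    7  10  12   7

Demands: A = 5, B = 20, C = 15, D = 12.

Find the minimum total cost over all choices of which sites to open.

368

Open {P1, P3}: assign each demand point to its cheapest open site.
  A→P1 5×2=10, B→P3 20×7=140, C→P1 15×4=60, D→P1 12×8=96
  bandwidth cost 306, fixed 62 → total 368.
Compare {P1}: bandwidth cost 346 + fixed 37 = 383.
Compare {P1, P3, P4}: bandwidth cost 294 + fixed 94 = 388.
Compare {P1, P4}: bandwidth cost 334 + fixed 69 = 403.
All other subsets cost ≥ 383. Minimum total cost: 368.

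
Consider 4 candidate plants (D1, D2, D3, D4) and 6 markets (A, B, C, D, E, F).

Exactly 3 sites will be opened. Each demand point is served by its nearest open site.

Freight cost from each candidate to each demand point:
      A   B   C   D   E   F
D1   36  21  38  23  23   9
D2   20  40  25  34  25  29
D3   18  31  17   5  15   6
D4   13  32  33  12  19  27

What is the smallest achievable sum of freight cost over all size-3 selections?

77

Open {D1, D3, D4}.
  A→D4 13, B→D1 21, C→D3 17, D→D3 5, E→D3 15, F→D3 6  ⇒ total 77.
Compare {D1, D2, D3}: total 82.
Compare {D2, D3, D4}: total 87.
No size-3 selection does better; minimum is 77.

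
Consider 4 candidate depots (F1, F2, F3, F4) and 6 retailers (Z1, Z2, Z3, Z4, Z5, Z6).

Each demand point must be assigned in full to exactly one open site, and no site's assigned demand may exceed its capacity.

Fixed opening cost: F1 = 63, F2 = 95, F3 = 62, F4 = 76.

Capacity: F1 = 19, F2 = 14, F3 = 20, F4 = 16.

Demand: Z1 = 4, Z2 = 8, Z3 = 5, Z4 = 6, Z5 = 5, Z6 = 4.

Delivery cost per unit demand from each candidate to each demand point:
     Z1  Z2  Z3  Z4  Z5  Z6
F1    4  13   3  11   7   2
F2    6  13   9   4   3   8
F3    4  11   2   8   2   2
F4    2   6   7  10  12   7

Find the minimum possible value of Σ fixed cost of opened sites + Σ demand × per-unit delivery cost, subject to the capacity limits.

Open {F3, F4}; cheapest assignment that respects the capacities:
  F3 (cap 20, load 20): Z3, Z4, Z5, Z6 — cost 5×2 + 6×8 + 5×2 + 4×2 = 76
  F4 (cap 16, load 12): Z1, Z2 — cost 4×2 + 8×6 = 56
  Shipping 132, fixed 138 → total 270.
  Any other capacity-feasible assignment to {F3, F4} ships for at least 132.
Compare {F1, F3}: its best feasible assignment gives total 310.
Compare {F1, F4}: its best feasible assignment gives total 321.
Every other set of open sites that can feasibly serve all demand totals ≥ 310 even under its best assignment. Minimum: 270.

270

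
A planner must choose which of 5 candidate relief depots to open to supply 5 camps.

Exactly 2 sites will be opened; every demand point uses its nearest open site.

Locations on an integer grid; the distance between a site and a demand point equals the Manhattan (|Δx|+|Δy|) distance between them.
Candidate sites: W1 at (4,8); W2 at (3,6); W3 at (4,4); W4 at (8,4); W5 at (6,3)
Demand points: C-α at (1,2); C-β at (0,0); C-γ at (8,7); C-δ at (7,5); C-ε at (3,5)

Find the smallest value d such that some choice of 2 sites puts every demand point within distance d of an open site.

8

Open {W1, W3}.
  Farthest demand point is C-β at distance 8 (to W3); all others are ≤ 8.
With {W2, W3} the worst case is 8.
With {W3, W4} the worst case is 8.
No size-2 selection achieves below 8.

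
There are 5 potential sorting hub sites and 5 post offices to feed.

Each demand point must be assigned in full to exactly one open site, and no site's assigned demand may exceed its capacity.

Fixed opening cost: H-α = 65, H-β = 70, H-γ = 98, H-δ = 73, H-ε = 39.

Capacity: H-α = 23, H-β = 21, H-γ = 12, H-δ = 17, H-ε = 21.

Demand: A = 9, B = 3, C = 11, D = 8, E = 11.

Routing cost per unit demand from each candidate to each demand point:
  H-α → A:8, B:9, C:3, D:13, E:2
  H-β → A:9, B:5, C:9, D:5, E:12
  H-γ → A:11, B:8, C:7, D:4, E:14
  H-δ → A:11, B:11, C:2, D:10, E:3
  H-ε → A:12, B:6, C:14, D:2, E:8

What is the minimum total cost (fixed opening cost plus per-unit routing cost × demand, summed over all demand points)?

301

Open {H-α, H-ε}; cheapest assignment that respects the capacities:
  H-α (cap 23, load 22): C, E — cost 11×3 + 11×2 = 55
  H-ε (cap 21, load 20): A, B, D — cost 9×12 + 3×6 + 8×2 = 142
  Shipping 197, fixed 104 → total 301.
  Any other capacity-feasible assignment to {H-α, H-ε} ships for at least 197.
Compare {H-α, H-β}: its best feasible assignment gives total 326.
Compare {H-α, H-δ, H-ε}: its best feasible assignment gives total 327.
Every other set of open sites that can feasibly serve all demand totals ≥ 326 even under its best assignment. Minimum: 301.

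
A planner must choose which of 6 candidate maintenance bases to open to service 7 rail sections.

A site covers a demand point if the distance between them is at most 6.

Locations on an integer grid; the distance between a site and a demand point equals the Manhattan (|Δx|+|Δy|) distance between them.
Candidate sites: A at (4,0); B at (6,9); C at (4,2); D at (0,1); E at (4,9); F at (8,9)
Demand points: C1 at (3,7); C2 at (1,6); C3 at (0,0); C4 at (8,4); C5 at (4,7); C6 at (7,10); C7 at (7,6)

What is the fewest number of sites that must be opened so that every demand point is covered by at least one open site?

2

Coverage sets (demand points within 6 of each site):
  A: {C3}
  B: {C1, C5, C6, C7}
  C: {C1, C3, C4, C5}
  D: {C2, C3}
  E: {C1, C2, C5, C6, C7}
  F: {C4, C5, C6, C7}
No single site covers all 7 demand points.
But {C, E} covers everything, so the minimum is 2.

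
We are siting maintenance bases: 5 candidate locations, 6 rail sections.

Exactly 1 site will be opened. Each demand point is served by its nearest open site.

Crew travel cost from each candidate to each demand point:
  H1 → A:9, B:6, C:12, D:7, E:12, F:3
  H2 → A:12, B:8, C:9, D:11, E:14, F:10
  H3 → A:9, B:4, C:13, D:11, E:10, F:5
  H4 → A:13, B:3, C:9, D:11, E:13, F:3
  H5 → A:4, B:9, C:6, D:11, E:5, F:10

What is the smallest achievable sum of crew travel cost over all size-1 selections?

45

Open {H5}.
  A→H5 4, B→H5 9, C→H5 6, D→H5 11, E→H5 5, F→H5 10  ⇒ total 45.
Compare {H1}: total 49.
Compare {H3}: total 52.
No size-1 selection does better; minimum is 45.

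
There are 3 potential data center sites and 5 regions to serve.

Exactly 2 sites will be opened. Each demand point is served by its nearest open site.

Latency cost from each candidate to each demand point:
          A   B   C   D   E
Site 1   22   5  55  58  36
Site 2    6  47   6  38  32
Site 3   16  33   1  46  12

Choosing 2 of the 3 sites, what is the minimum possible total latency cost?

80

Open {Site 1, Site 3}.
  A→Site 3 16, B→Site 1 5, C→Site 3 1, D→Site 3 46, E→Site 3 12  ⇒ total 80.
Compare {Site 1, Site 2}: total 87.
Compare {Site 2, Site 3}: total 90.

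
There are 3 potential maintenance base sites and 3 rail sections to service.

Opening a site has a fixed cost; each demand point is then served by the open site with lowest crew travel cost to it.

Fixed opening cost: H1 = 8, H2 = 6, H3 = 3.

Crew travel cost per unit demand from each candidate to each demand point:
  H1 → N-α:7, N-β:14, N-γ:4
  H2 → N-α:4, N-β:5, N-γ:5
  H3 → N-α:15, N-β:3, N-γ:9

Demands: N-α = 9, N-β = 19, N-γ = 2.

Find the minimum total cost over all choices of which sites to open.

Open {H2, H3}: assign each demand point to its cheapest open site.
  N-α→H2 9×4=36, N-β→H3 19×3=57, N-γ→H2 2×5=10
  crew travel cost 103, fixed 9 → total 112.
Compare {H1, H2, H3}: crew travel cost 101 + fixed 17 = 118.
Compare {H1, H3}: crew travel cost 128 + fixed 11 = 139.
Compare {H2}: crew travel cost 141 + fixed 6 = 147.
All other subsets cost ≥ 118. Minimum total cost: 112.

112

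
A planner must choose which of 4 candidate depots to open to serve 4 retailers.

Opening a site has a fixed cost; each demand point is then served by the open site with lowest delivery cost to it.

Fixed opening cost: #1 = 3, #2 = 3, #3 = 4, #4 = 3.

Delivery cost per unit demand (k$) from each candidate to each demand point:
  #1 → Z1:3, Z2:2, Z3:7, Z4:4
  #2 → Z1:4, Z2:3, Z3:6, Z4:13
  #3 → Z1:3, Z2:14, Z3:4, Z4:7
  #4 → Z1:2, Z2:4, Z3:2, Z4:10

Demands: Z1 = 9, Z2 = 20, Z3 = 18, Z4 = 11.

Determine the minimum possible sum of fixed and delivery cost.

144

Open {#1, #4}: assign each demand point to its cheapest open site.
  Z1→#4 9×2=18, Z2→#1 20×2=40, Z3→#4 18×2=36, Z4→#1 11×4=44
  delivery cost 138, fixed 6 → total 144.
Compare {#1, #2, #4}: delivery cost 138 + fixed 9 = 147.
Compare {#1, #3, #4}: delivery cost 138 + fixed 10 = 148.
Compare {#1, #2, #3, #4}: delivery cost 138 + fixed 13 = 151.
All other subsets cost ≥ 147. Minimum total cost: 144.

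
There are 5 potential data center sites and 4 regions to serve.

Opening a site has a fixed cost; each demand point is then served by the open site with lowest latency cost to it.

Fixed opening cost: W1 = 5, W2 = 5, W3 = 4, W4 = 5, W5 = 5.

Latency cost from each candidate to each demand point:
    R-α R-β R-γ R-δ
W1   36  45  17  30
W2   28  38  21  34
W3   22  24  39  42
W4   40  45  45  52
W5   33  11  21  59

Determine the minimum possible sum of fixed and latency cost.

Open {W1, W3, W5}: assign each demand point to its cheapest open site.
  R-α→W3 22, R-β→W5 11, R-γ→W1 17, R-δ→W1 30
  latency cost 80, fixed 14 → total 94.
Compare {W1, W2, W3, W5}: latency cost 80 + fixed 19 = 99.
Compare {W1, W3, W4, W5}: latency cost 80 + fixed 19 = 99.
Compare {W1, W5}: latency cost 91 + fixed 10 = 101.
All other subsets cost ≥ 99. Minimum total cost: 94.

94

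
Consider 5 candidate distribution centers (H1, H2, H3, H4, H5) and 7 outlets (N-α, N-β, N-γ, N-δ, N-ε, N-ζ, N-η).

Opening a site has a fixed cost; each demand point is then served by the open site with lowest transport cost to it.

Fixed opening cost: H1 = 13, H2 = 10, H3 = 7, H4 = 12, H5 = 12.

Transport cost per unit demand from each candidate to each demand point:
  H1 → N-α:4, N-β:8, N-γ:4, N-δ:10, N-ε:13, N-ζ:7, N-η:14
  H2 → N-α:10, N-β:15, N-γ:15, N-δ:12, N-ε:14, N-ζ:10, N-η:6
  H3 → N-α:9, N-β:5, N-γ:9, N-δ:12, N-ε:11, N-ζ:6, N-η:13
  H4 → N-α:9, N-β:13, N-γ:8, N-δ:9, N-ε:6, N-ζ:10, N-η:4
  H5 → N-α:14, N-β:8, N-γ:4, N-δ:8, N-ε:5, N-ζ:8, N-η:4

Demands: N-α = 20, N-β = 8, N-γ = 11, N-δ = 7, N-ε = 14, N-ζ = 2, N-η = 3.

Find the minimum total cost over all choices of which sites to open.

346

Open {H1, H3, H5}: assign each demand point to its cheapest open site.
  N-α→H1 20×4=80, N-β→H3 8×5=40, N-γ→H1 11×4=44, N-δ→H5 7×8=56, N-ε→H5 14×5=70, N-ζ→H3 2×6=12, N-η→H5 3×4=12
  transport cost 314, fixed 32 → total 346.
Compare {H1, H2, H3, H5}: transport cost 314 + fixed 42 = 356.
Compare {H1, H3, H4, H5}: transport cost 314 + fixed 44 = 358.
Compare {H1, H5}: transport cost 340 + fixed 25 = 365.
All other subsets cost ≥ 356. Minimum total cost: 346.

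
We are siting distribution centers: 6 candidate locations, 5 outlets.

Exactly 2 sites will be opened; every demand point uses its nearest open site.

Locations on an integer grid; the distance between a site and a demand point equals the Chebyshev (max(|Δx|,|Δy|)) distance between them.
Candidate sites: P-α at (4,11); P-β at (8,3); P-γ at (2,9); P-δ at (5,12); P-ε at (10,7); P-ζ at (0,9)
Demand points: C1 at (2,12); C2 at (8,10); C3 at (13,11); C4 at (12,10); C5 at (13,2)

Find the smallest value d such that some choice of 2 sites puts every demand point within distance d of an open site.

Open {P-α, P-ε}.
  Farthest demand point is C5 at distance 5 (to P-ε); all others are ≤ 5.
With {P-γ, P-ε} the worst case is 5.
With {P-δ, P-ε} the worst case is 5.
No size-2 selection achieves below 5.

5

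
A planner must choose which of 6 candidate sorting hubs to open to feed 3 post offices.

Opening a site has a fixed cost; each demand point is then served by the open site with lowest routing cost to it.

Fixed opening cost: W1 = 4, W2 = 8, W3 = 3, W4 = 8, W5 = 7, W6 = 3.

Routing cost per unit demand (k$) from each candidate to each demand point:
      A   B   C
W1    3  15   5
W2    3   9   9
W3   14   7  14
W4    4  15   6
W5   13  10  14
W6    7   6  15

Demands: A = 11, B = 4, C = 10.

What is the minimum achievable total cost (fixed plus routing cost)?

114

Open {W1, W6}: assign each demand point to its cheapest open site.
  A→W1 11×3=33, B→W6 4×6=24, C→W1 10×5=50
  routing cost 107, fixed 7 → total 114.
Compare {W1, W3, W6}: routing cost 107 + fixed 10 = 117.
Compare {W1, W3}: routing cost 111 + fixed 7 = 118.
Compare {W1, W5, W6}: routing cost 107 + fixed 14 = 121.
All other subsets cost ≥ 117. Minimum total cost: 114.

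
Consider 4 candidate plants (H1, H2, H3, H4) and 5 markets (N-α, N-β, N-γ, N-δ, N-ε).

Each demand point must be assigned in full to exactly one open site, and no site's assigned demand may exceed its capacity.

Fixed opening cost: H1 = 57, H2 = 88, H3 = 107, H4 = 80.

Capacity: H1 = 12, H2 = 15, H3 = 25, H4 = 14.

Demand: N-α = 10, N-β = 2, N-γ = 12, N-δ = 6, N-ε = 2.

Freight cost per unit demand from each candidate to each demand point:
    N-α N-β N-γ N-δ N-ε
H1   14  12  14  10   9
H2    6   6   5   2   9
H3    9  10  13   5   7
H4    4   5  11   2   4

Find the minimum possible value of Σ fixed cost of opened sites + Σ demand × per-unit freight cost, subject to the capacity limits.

401

Open {H2, H3}; cheapest assignment that respects the capacities:
  H2 (cap 15, load 14): N-β, N-γ — cost 2×6 + 12×5 = 72
  H3 (cap 25, load 18): N-α, N-δ, N-ε — cost 10×9 + 6×5 + 2×7 = 134
  Shipping 206, fixed 195 → total 401.
  Any other capacity-feasible assignment to {H2, H3} ships for at least 206.
Compare {H1, H2, H4}: its best feasible assignment gives total 403.
Compare {H2, H3, H4}: its best feasible assignment gives total 423.
Every other set of open sites that can feasibly serve all demand totals ≥ 403 even under its best assignment. Minimum: 401.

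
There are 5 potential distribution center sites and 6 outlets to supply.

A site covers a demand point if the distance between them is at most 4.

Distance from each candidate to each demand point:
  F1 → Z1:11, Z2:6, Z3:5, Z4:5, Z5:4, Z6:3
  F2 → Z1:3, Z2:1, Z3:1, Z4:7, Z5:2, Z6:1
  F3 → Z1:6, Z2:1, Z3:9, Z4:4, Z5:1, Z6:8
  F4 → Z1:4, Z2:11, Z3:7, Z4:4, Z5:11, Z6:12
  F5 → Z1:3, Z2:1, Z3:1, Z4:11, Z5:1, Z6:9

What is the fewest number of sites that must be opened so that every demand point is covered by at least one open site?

Coverage sets (demand points within 4 of each site):
  F1: {Z5, Z6}
  F2: {Z1, Z2, Z3, Z5, Z6}
  F3: {Z2, Z4, Z5}
  F4: {Z1, Z4}
  F5: {Z1, Z2, Z3, Z5}
No single site covers all 6 demand points.
But {F2, F3} covers everything, so the minimum is 2.

2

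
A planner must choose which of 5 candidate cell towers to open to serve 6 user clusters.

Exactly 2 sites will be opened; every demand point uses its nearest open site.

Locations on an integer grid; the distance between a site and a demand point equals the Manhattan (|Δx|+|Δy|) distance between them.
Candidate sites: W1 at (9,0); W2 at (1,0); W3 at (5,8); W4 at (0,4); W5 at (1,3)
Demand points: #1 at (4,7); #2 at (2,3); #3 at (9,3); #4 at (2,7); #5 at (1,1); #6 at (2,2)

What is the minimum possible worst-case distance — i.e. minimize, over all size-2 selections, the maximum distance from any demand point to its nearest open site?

7

Open {W1, W4}.
  Farthest demand point is #1 at distance 7 (to W4); all others are ≤ 7.
With {W1, W5} the worst case is 7.
With {W2, W5} the worst case is 8.
No size-2 selection achieves below 7.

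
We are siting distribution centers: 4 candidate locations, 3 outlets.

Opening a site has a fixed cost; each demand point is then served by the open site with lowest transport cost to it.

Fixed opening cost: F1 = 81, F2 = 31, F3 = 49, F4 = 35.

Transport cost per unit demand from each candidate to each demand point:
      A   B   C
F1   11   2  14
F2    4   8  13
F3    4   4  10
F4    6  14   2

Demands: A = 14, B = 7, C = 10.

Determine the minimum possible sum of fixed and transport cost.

Open {F3, F4}: assign each demand point to its cheapest open site.
  A→F3 14×4=56, B→F3 7×4=28, C→F4 10×2=20
  transport cost 104, fixed 84 → total 188.
Compare {F2, F4}: transport cost 132 + fixed 66 = 198.
Compare {F2, F3, F4}: transport cost 104 + fixed 115 = 219.
Compare {F3}: transport cost 184 + fixed 49 = 233.
All other subsets cost ≥ 198. Minimum total cost: 188.

188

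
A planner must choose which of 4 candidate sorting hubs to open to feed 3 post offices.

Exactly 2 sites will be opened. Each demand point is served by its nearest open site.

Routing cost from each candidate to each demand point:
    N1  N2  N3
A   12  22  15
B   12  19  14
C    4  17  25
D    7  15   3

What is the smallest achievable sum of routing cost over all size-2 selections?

22

Open {C, D}.
  N1→C 4, N2→D 15, N3→D 3  ⇒ total 22.
Compare {A, D}: total 25.
Compare {B, D}: total 25.
No size-2 selection does better; minimum is 22.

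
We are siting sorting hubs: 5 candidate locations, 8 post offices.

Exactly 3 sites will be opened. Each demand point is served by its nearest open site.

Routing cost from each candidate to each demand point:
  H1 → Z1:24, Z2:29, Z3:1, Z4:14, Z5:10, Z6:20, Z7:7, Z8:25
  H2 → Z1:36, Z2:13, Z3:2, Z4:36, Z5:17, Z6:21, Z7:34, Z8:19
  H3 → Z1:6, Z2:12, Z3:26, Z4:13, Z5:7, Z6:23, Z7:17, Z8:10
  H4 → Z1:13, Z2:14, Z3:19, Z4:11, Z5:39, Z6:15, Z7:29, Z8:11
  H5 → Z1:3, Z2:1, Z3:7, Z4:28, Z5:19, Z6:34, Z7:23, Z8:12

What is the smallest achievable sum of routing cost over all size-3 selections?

Open {H1, H4, H5}.
  Z1→H5 3, Z2→H5 1, Z3→H1 1, Z4→H4 11, Z5→H1 10, Z6→H4 15, Z7→H1 7, Z8→H4 11  ⇒ total 59.
Compare {H1, H3, H5}: total 62.
Compare {H1, H2, H5}: total 68.
No size-3 selection does better; minimum is 59.

59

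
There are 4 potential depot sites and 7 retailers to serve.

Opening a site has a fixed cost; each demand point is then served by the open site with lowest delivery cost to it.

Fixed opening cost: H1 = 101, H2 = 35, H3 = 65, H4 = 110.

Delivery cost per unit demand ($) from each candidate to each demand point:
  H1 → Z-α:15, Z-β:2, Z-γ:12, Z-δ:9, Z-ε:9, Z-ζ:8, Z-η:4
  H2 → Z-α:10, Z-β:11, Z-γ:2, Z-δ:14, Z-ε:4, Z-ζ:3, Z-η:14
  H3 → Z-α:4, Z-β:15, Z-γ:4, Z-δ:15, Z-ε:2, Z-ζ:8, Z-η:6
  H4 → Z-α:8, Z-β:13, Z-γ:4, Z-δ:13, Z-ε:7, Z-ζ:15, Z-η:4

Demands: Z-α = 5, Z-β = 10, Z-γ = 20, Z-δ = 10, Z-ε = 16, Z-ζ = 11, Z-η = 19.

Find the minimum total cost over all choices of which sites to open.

509

Open {H1, H2}: assign each demand point to its cheapest open site.
  Z-α→H2 5×10=50, Z-β→H1 10×2=20, Z-γ→H2 20×2=40, Z-δ→H1 10×9=90, Z-ε→H2 16×4=64, Z-ζ→H2 11×3=33, Z-η→H1 19×4=76
  delivery cost 373, fixed 136 → total 509.
Compare {H1, H2, H3}: delivery cost 311 + fixed 201 = 512.
Compare {H1, H3}: delivery cost 406 + fixed 166 = 572.
Compare {H2, H3}: delivery cost 489 + fixed 100 = 589.
All other subsets cost ≥ 512. Minimum total cost: 509.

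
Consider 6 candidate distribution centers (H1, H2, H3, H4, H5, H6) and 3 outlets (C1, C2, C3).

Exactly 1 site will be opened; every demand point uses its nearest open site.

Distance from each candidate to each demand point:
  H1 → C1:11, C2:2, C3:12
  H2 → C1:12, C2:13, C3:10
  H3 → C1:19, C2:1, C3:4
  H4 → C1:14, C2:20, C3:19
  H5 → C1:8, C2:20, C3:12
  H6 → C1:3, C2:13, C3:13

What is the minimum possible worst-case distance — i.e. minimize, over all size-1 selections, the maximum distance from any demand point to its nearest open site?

Open {H1}.
  Farthest demand point is C3 at distance 12 (to H1); all others are ≤ 12.
With {H2} the worst case is 13.
With {H6} the worst case is 13.
No size-1 selection achieves below 12.

12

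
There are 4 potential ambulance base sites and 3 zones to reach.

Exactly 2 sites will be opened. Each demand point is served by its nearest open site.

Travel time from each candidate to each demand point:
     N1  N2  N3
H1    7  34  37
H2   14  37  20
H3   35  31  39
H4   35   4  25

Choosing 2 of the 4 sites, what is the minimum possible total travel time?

Open {H1, H4}.
  N1→H1 7, N2→H4 4, N3→H4 25  ⇒ total 36.
Compare {H2, H4}: total 38.
Compare {H1, H2}: total 61.
No size-2 selection does better; minimum is 36.

36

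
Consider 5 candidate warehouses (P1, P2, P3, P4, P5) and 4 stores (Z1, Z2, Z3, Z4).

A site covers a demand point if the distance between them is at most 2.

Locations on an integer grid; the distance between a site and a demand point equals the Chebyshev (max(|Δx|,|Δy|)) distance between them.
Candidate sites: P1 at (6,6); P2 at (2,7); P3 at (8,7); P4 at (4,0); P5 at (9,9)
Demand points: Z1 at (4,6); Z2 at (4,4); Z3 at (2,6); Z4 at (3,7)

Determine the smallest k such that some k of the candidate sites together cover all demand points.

Coverage sets (demand points within 2 of each site):
  P1: {Z1, Z2}
  P2: {Z1, Z3, Z4}
  P3: {}
  P4: {}
  P5: {}
No single site covers all 4 demand points.
But {P1, P2} covers everything, so the minimum is 2.

2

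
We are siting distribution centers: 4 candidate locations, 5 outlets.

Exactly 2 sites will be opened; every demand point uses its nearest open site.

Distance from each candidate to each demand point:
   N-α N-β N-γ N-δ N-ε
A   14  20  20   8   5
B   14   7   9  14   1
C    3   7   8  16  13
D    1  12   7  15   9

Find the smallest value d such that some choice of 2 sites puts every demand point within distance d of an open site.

8

Open {A, C}.
  Farthest demand point is N-γ at distance 8 (to C); all others are ≤ 8.
With {A, D} the worst case is 12.
With {A, B} the worst case is 14.
No size-2 selection achieves below 8.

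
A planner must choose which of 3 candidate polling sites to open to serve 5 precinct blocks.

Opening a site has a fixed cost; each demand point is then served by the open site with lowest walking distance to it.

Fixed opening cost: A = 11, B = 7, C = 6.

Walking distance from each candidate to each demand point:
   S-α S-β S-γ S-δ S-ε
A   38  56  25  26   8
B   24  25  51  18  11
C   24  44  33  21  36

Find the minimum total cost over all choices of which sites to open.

118

Open {A, B}: assign each demand point to its cheapest open site.
  S-α→B 24, S-β→B 25, S-γ→A 25, S-δ→B 18, S-ε→A 8
  walking distance 100, fixed 18 → total 118.
Compare {B, C}: walking distance 111 + fixed 13 = 124.
Compare {A, B, C}: walking distance 100 + fixed 24 = 124.
Compare {B}: walking distance 129 + fixed 7 = 136.
All other subsets cost ≥ 124. Minimum total cost: 118.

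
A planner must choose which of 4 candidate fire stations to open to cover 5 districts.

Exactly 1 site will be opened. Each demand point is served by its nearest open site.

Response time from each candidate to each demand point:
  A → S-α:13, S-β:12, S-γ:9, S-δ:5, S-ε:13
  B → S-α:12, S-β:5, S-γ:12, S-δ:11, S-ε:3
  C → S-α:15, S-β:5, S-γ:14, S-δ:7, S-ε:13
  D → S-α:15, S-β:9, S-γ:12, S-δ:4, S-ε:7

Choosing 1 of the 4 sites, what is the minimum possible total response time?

43

Open {B}.
  S-α→B 12, S-β→B 5, S-γ→B 12, S-δ→B 11, S-ε→B 3  ⇒ total 43.
Compare {D}: total 47.
Compare {A}: total 52.
No size-1 selection does better; minimum is 43.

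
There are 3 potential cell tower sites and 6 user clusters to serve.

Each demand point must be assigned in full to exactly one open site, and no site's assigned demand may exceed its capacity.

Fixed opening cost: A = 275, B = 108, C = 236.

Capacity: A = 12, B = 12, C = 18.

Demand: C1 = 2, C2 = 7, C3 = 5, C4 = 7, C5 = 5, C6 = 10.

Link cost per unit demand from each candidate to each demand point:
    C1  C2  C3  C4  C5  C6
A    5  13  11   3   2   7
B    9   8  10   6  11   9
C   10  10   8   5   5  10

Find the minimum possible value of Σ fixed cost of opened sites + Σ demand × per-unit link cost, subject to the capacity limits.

855

Open {A, B, C}; cheapest assignment that respects the capacities:
  A (cap 12, load 12): C1, C6 — cost 2×5 + 10×7 = 80
  B (cap 12, load 7): C2 — cost 7×8 = 56
  C (cap 18, load 17): C3, C4, C5 — cost 5×8 + 7×5 + 5×5 = 100
  Shipping 236, fixed 619 → total 855.
  Any other capacity-feasible assignment to {A, B, C} ships for at least 236.
Total demand is 36 and no other set of sites has combined capacity ≥ 36, so {A, B, C} is the only feasible choice of open sites. Minimum: 855.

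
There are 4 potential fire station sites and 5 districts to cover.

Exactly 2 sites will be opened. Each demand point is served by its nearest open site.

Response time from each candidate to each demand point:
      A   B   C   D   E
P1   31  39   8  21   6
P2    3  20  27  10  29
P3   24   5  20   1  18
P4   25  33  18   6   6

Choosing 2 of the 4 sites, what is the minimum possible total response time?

Open {P1, P3}.
  A→P3 24, B→P3 5, C→P1 8, D→P3 1, E→P1 6  ⇒ total 44.
Compare {P1, P2}: total 47.
Compare {P2, P3}: total 47.
No size-2 selection does better; minimum is 44.

44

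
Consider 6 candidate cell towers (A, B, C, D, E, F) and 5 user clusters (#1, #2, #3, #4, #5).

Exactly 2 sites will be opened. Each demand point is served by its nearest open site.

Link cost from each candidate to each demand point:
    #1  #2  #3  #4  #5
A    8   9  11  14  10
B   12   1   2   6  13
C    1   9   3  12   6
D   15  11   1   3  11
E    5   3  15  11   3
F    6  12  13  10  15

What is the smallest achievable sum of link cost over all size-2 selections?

15

Open {D, E}.
  #1→E 5, #2→E 3, #3→D 1, #4→D 3, #5→E 3  ⇒ total 15.
Compare {B, C}: total 16.
Compare {B, E}: total 17.
No size-2 selection does better; minimum is 15.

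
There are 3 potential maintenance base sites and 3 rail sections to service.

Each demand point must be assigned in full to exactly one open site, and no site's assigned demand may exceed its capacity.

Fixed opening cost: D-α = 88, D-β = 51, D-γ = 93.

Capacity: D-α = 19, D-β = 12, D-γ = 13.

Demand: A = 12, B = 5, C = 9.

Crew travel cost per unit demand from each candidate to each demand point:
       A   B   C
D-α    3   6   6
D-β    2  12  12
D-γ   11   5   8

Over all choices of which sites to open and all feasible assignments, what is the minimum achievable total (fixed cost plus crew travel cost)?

Open {D-α, D-β}; cheapest assignment that respects the capacities:
  D-α (cap 19, load 14): B, C — cost 5×6 + 9×6 = 84
  D-β (cap 12, load 12): A — cost 12×2 = 24
  Shipping 108, fixed 139 → total 247.
  Any other capacity-feasible assignment to {D-α, D-β} ships for at least 108.
Compare {D-α, D-γ}: its best feasible assignment gives total 319.
Compare {D-α, D-β, D-γ}: its best feasible assignment gives total 335.
Every other set of open sites that can feasibly serve all demand totals ≥ 319 even under its best assignment. Minimum: 247.

247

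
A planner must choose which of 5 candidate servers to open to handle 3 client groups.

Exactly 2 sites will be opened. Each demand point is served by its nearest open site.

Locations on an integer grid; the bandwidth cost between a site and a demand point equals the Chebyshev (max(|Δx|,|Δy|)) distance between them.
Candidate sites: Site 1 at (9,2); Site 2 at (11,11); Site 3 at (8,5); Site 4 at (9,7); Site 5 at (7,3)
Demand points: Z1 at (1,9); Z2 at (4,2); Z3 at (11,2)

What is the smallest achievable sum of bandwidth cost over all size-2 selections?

Open {Site 1, Site 5}.
  Z1→Site 5 6, Z2→Site 5 3, Z3→Site 1 2  ⇒ total 11.
Compare {Site 3, Site 5}: total 12.
Compare {Site 1, Site 3}: total 13.
No size-2 selection does better; minimum is 11.

11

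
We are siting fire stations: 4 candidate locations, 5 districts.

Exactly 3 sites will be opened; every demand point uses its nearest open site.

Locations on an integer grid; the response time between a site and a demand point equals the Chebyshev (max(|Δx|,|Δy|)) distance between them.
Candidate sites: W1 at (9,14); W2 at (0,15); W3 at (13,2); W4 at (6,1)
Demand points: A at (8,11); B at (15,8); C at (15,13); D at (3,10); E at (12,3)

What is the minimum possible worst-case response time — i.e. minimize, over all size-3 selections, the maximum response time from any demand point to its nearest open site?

6

Open {W1, W2, W3}.
  Farthest demand point is B at response time 6 (to W1); all others are ≤ 6.
With {W1, W2, W4} the worst case is 6.
With {W1, W3, W4} the worst case is 6.
No size-3 selection achieves below 6.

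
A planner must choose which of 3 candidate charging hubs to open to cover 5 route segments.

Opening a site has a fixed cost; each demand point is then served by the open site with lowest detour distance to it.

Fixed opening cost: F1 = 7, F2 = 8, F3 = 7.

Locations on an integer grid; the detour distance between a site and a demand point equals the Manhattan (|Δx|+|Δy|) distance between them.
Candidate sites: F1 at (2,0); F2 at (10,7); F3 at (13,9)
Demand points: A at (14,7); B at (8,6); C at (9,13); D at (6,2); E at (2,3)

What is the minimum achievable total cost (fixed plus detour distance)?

Open {F1, F2}: assign each demand point to its cheapest open site.
  A→F2 4, B→F2 3, C→F2 7, D→F1 6, E→F1 3
  detour distance 23, fixed 15 → total 38.
Compare {F1, F3}: detour distance 28 + fixed 14 = 42.
Compare {F2}: detour distance 35 + fixed 8 = 43.
Compare {F1, F2, F3}: detour distance 22 + fixed 22 = 44.
All other subsets cost ≥ 42. Minimum total cost: 38.

38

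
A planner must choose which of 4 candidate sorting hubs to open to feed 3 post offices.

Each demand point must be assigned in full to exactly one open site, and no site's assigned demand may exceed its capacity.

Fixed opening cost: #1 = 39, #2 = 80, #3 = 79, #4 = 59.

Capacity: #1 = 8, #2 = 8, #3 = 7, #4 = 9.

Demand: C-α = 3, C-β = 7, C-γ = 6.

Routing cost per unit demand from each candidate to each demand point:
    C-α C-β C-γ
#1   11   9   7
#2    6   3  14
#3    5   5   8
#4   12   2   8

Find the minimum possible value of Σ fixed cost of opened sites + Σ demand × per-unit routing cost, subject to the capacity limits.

Open {#2, #4}; cheapest assignment that respects the capacities:
  #2 (cap 8, load 7): C-β — cost 7×3 = 21
  #4 (cap 9, load 9): C-α, C-γ — cost 3×12 + 6×8 = 84
  Shipping 105, fixed 139 → total 244.
  Any other capacity-feasible assignment to {#2, #4} ships for at least 105.
Compare {#1, #4}: its best feasible assignment gives total 245.
Compare {#1, #3, #4}: its best feasible assignment gives total 248.
Every other set of open sites that can feasibly serve all demand totals ≥ 245 even under its best assignment. Minimum: 244.

244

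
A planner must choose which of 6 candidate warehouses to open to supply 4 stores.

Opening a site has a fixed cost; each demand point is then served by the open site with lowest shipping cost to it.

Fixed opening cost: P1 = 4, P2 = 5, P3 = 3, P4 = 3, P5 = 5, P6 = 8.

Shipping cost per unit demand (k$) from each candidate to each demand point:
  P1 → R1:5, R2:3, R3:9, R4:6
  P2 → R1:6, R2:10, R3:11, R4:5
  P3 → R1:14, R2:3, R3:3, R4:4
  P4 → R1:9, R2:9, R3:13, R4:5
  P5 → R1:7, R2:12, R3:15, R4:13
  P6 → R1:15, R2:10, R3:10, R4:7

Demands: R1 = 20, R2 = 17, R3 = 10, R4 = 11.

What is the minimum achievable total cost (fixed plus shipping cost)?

Open {P1, P3}: assign each demand point to its cheapest open site.
  R1→P1 20×5=100, R2→P1 17×3=51, R3→P3 10×3=30, R4→P3 11×4=44
  shipping cost 225, fixed 7 → total 232.
Compare {P1, P3, P4}: shipping cost 225 + fixed 10 = 235.
Compare {P1, P2, P3}: shipping cost 225 + fixed 12 = 237.
Compare {P1, P3, P5}: shipping cost 225 + fixed 12 = 237.
All other subsets cost ≥ 235. Minimum total cost: 232.

232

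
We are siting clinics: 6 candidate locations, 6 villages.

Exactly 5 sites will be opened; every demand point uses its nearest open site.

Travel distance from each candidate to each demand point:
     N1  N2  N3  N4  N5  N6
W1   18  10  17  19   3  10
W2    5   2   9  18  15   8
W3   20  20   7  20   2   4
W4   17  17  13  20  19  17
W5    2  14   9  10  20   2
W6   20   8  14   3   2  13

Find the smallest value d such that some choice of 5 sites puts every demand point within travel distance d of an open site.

7

Open {W1, W2, W3, W4, W6}.
  Farthest demand point is N3 at travel distance 7 (to W3); all others are ≤ 7.
With {W1, W2, W3, W5, W6} the worst case is 7.
With {W2, W3, W4, W5, W6} the worst case is 7.
No size-5 selection achieves below 7.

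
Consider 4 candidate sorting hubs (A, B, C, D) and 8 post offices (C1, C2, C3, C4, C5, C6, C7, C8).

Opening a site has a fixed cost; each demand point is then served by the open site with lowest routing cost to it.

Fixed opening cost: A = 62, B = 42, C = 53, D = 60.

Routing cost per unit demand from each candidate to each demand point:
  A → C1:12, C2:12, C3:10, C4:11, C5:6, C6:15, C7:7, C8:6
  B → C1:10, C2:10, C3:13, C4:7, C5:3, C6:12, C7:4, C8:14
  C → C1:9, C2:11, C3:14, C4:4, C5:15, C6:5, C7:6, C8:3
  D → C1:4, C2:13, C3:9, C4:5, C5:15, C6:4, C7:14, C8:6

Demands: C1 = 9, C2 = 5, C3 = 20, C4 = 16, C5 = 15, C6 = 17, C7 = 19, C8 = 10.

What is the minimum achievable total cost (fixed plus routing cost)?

Open {B, D}: assign each demand point to its cheapest open site.
  C1→D 9×4=36, C2→B 5×10=50, C3→D 20×9=180, C4→D 16×5=80, C5→B 15×3=45, C6→D 17×4=68, C7→B 19×4=76, C8→D 10×6=60
  routing cost 595, fixed 102 → total 697.
Compare {B, C, D}: routing cost 549 + fixed 155 = 704.
Compare {A, B, D}: routing cost 595 + fixed 164 = 759.
Compare {A, B, C, D}: routing cost 549 + fixed 217 = 766.
All other subsets cost ≥ 704. Minimum total cost: 697.

697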